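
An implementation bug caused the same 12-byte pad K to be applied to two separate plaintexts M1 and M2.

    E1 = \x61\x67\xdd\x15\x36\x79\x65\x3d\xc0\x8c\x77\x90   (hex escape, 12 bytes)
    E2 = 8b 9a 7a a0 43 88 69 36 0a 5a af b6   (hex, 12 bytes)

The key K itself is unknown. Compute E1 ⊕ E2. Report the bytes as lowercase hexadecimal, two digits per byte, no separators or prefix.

E1 ⊕ E2 = (M1 ⊕ K) ⊕ (M2 ⊕ K) = M1 ⊕ M2 — the shared key cancels under XOR.
61 XOR 8b = ea
67 XOR 9a = fd
dd XOR 7a = a7
15 XOR a0 = b5
36 XOR 43 = 75
79 XOR 88 = f1
65 XOR 69 = 0c
3d XOR 36 = 0b
c0 XOR 0a = ca
8c XOR 5a = d6
77 XOR af = d8
90 XOR b6 = 26

eafda7b575f10c0bcad6d826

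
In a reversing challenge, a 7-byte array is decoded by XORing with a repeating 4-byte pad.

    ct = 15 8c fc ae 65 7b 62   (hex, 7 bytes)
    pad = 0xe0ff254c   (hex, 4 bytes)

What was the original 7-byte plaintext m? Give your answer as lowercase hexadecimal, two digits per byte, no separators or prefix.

f573d9e2858447

The 4-byte key repeats, so the effective keystream is e0 ff 25 4c e0 ff 25.
byte 0: 15 xor e0 = f5
byte 1: 8c xor ff = 73
byte 2: fc xor 25 = d9
byte 3: ae xor 4c = e2
byte 4: 65 xor e0 = 85
byte 5: 7b xor ff = 84
byte 6: 62 xor 25 = 47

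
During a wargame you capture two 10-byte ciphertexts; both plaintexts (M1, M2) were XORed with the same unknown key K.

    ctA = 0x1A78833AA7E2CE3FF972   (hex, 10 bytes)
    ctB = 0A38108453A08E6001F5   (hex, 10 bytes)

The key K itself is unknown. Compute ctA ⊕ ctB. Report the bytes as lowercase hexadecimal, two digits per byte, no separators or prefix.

104093bef442405ff887

ctA ⊕ ctB = (M1 ⊕ K) ⊕ (M2 ⊕ K) = M1 ⊕ M2 — the shared key cancels under XOR.
 26 xor  10 =  16
120 xor  56 =  64
131 xor  16 = 147
 58 xor 132 = 190
167 xor  83 = 244
226 xor 160 =  66
206 xor 142 =  64
 63 xor  96 =  95
249 xor   1 = 248
114 xor 245 = 135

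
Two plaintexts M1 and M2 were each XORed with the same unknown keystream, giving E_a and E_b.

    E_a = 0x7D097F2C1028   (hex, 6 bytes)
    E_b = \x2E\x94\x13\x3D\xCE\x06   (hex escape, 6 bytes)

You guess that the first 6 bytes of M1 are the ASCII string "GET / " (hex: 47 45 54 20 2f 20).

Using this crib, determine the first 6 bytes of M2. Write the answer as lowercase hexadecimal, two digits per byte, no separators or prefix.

14d83831f10e

First, E_a ⊕ E_b = (M1 ⊕ K) ⊕ (M2 ⊕ K) = M1 ⊕ M2, so the key drops out. Then M2 = (M1 ⊕ M2) ⊕ M1 over the first 6 bytes.
byte 0: (7d xor 2e) xor 47 = 53 xor 47 = 14
byte 1: (09 xor 94) xor 45 = 9d xor 45 = d8
byte 2: (7f xor 13) xor 54 = 6c xor 54 = 38
byte 3: (2c xor 3d) xor 20 = 11 xor 20 = 31
byte 4: (10 xor ce) xor 2f = de xor 2f = f1
byte 5: (28 xor 06) xor 20 = 2e xor 20 = 0e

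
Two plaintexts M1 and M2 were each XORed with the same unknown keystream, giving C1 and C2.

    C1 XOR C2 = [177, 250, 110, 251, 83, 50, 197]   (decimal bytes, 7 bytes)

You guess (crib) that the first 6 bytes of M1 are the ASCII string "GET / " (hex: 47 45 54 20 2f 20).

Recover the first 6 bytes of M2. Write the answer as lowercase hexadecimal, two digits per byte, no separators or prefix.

f6bf3adb7c12

Since C1 ⊕ C2 = M1 ⊕ M2, XORing with the guessed M1 bytes yields the corresponding M2 bytes: M2 = (C1 ⊕ C2) ⊕ M1.
177 XOR  71 = 246
250 XOR  69 = 191
110 XOR  84 =  58
251 XOR  32 = 219
 83 XOR  47 = 124
 50 XOR  32 =  18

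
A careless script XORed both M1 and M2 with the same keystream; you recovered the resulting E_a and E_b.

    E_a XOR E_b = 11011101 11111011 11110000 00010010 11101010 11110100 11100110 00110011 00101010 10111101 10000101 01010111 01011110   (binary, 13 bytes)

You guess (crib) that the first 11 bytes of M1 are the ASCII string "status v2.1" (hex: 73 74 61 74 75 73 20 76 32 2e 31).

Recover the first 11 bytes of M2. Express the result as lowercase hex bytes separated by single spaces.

Since E_a ⊕ E_b = M1 ⊕ M2, XORing with the guessed M1 bytes yields the corresponding M2 bytes: M2 = (E_a ⊕ E_b) ⊕ M1.
221 ⊕ 115 = 174
251 ⊕ 116 = 143
240 ⊕  97 = 145
 18 ⊕ 116 = 102
234 ⊕ 117 = 159
244 ⊕ 115 = 135
230 ⊕  32 = 198
 51 ⊕ 118 =  69
 42 ⊕  50 =  24
189 ⊕  46 = 147
133 ⊕  49 = 180

ae 8f 91 66 9f 87 c6 45 18 93 b4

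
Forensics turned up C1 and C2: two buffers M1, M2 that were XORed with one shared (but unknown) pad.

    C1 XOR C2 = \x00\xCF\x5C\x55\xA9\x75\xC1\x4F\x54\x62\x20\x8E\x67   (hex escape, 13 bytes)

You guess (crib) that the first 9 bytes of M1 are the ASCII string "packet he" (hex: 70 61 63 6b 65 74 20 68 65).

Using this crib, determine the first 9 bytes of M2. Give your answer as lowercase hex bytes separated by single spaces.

Since C1 ⊕ C2 = M1 ⊕ M2, XORing with the guessed M1 bytes yields the corresponding M2 bytes: M2 = (C1 ⊕ C2) ⊕ M1.
00 XOR 70 = 70
cf XOR 61 = ae
5c XOR 63 = 3f
55 XOR 6b = 3e
a9 XOR 65 = cc
75 XOR 74 = 01
c1 XOR 20 = e1
4f XOR 68 = 27
54 XOR 65 = 31

70 ae 3f 3e cc 01 e1 27 31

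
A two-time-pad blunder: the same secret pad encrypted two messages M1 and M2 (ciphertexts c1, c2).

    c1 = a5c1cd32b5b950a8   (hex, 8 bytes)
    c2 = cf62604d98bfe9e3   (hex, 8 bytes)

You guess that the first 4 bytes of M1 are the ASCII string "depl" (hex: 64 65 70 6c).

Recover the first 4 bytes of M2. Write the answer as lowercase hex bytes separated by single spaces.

0e c6 dd 13

First, c1 ⊕ c2 = (M1 ⊕ K) ⊕ (M2 ⊕ K) = M1 ⊕ M2, so the key drops out. Then M2 = (M1 ⊕ M2) ⊕ M1 over the first 4 bytes.
byte 0: (a5 xor cf) xor 64 = 6a xor 64 = 0e
byte 1: (c1 xor 62) xor 65 = a3 xor 65 = c6
byte 2: (cd xor 60) xor 70 = ad xor 70 = dd
byte 3: (32 xor 4d) xor 6c = 7f xor 6c = 13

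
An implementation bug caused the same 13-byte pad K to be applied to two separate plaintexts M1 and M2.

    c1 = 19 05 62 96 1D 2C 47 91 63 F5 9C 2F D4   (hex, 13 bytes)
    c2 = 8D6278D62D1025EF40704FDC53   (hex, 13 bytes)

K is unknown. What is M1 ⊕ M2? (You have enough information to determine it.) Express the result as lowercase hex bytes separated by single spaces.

94 67 1a 40 30 3c 62 7e 23 85 d3 f3 87

c1 ⊕ c2 = (M1 ⊕ K) ⊕ (M2 ⊕ K) = M1 ⊕ M2 — the shared key cancels under XOR.
19 XOR 8d = 94
05 XOR 62 = 67
62 XOR 78 = 1a
96 XOR d6 = 40
1d XOR 2d = 30
2c XOR 10 = 3c
47 XOR 25 = 62
91 XOR ef = 7e
63 XOR 40 = 23
f5 XOR 70 = 85
9c XOR 4f = d3
2f XOR dc = f3
d4 XOR 53 = 87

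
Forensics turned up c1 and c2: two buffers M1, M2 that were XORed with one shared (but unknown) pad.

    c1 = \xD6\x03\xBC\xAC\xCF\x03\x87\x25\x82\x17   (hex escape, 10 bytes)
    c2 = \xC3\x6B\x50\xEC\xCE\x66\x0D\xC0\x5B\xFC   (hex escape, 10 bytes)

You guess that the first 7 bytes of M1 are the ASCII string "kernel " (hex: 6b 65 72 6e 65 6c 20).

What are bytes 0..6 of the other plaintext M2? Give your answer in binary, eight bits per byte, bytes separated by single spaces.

01111110 00001101 10011110 00101110 01100100 00001001 10101010

First, c1 ⊕ c2 = (M1 ⊕ K) ⊕ (M2 ⊕ K) = M1 ⊕ M2, so the key drops out. Then M2 = (M1 ⊕ M2) ⊕ M1 over the first 7 bytes.
byte 0: (d6 ^ c3) ^ 6b = 15 ^ 6b = 7e
byte 1: (03 ^ 6b) ^ 65 = 68 ^ 65 = 0d
byte 2: (bc ^ 50) ^ 72 = ec ^ 72 = 9e
byte 3: (ac ^ ec) ^ 6e = 40 ^ 6e = 2e
byte 4: (cf ^ ce) ^ 65 = 01 ^ 65 = 64
byte 5: (03 ^ 66) ^ 6c = 65 ^ 6c = 09
byte 6: (87 ^ 0d) ^ 20 = 8a ^ 20 = aa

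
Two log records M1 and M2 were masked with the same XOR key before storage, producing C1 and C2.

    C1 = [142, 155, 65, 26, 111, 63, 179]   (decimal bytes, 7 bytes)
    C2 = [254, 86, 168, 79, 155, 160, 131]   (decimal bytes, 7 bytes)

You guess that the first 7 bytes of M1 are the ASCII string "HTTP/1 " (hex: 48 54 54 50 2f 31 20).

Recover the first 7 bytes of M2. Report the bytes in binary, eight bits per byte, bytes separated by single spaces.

00111000 10011001 10111101 00000101 11011011 10101110 00010000

First, C1 ⊕ C2 = (M1 ⊕ K) ⊕ (M2 ⊕ K) = M1 ⊕ M2, so the key drops out. Then M2 = (M1 ⊕ M2) ⊕ M1 over the first 7 bytes.
byte 0: (8e XOR fe) XOR 48 = 70 XOR 48 = 38
byte 1: (9b XOR 56) XOR 54 = cd XOR 54 = 99
byte 2: (41 XOR a8) XOR 54 = e9 XOR 54 = bd
byte 3: (1a XOR 4f) XOR 50 = 55 XOR 50 = 05
byte 4: (6f XOR 9b) XOR 2f = f4 XOR 2f = db
byte 5: (3f XOR a0) XOR 31 = 9f XOR 31 = ae
byte 6: (b3 XOR 83) XOR 20 = 30 XOR 20 = 10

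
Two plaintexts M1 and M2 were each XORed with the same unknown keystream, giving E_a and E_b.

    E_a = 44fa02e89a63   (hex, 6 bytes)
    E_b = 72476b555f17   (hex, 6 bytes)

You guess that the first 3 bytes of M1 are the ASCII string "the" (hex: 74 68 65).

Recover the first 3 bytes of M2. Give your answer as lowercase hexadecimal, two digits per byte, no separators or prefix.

First, E_a ⊕ E_b = (M1 ⊕ K) ⊕ (M2 ⊕ K) = M1 ⊕ M2, so the key drops out. Then M2 = (M1 ⊕ M2) ⊕ M1 over the first 3 bytes.
byte 0: (44 xor 72) xor 74 = 36 xor 74 = 42
byte 1: (fa xor 47) xor 68 = bd xor 68 = d5
byte 2: (02 xor 6b) xor 65 = 69 xor 65 = 0c

42d50c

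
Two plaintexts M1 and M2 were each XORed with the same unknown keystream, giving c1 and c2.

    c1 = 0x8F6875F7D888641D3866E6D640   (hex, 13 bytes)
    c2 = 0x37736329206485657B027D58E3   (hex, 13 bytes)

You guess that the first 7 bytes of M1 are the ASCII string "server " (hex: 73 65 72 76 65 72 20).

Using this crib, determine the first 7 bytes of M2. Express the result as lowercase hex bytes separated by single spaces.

First, c1 ⊕ c2 = (M1 ⊕ K) ⊕ (M2 ⊕ K) = M1 ⊕ M2, so the key drops out. Then M2 = (M1 ⊕ M2) ⊕ M1 over the first 7 bytes.
byte 0: (8f XOR 37) XOR 73 = b8 XOR 73 = cb
byte 1: (68 XOR 73) XOR 65 = 1b XOR 65 = 7e
byte 2: (75 XOR 63) XOR 72 = 16 XOR 72 = 64
byte 3: (f7 XOR 29) XOR 76 = de XOR 76 = a8
byte 4: (d8 XOR 20) XOR 65 = f8 XOR 65 = 9d
byte 5: (88 XOR 64) XOR 72 = ec XOR 72 = 9e
byte 6: (64 XOR 85) XOR 20 = e1 XOR 20 = c1

cb 7e 64 a8 9d 9e c1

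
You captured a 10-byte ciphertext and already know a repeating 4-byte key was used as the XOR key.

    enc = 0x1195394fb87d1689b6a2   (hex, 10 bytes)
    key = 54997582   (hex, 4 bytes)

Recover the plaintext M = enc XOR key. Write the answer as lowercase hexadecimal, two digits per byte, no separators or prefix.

450c4ccdece4630be23b

The 4-byte key repeats, so the effective keystream is 54 99 75 82 54 99 75 82 54 99.
byte 0: 11 xor 54 = 45
byte 1: 95 xor 99 = 0c
byte 2: 39 xor 75 = 4c
byte 3: 4f xor 82 = cd
byte 4: b8 xor 54 = ec
byte 5: 7d xor 99 = e4
byte 6: 16 xor 75 = 63
byte 7: 89 xor 82 = 0b
byte 8: b6 xor 54 = e2
byte 9: a2 xor 99 = 3b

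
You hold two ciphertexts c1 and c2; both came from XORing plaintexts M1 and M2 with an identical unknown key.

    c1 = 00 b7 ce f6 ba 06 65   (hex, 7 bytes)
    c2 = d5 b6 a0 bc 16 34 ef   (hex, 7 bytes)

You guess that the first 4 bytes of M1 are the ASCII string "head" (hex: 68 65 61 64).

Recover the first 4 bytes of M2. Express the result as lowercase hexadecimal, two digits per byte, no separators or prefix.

bd640f2e

First, c1 ⊕ c2 = (M1 ⊕ K) ⊕ (M2 ⊕ K) = M1 ⊕ M2, so the key drops out. Then M2 = (M1 ⊕ M2) ⊕ M1 over the first 4 bytes.
byte 0: (00 ⊕ d5) ⊕ 68 = d5 ⊕ 68 = bd
byte 1: (b7 ⊕ b6) ⊕ 65 = 01 ⊕ 65 = 64
byte 2: (ce ⊕ a0) ⊕ 61 = 6e ⊕ 61 = 0f
byte 3: (f6 ⊕ bc) ⊕ 64 = 4a ⊕ 64 = 2e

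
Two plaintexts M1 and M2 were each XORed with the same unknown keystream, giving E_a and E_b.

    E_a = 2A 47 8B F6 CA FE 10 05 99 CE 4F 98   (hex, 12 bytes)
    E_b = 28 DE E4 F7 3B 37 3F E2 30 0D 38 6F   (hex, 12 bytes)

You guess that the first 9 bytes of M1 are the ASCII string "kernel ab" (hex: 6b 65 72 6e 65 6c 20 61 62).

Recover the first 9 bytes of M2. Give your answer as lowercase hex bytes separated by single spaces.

69 fc 1d 6f 94 a5 0f 86 cb

First, E_a ⊕ E_b = (M1 ⊕ K) ⊕ (M2 ⊕ K) = M1 ⊕ M2, so the key drops out. Then M2 = (M1 ⊕ M2) ⊕ M1 over the first 9 bytes.
byte 0: (2a ⊕ 28) ⊕ 6b = 02 ⊕ 6b = 69
byte 1: (47 ⊕ de) ⊕ 65 = 99 ⊕ 65 = fc
byte 2: (8b ⊕ e4) ⊕ 72 = 6f ⊕ 72 = 1d
byte 3: (f6 ⊕ f7) ⊕ 6e = 01 ⊕ 6e = 6f
byte 4: (ca ⊕ 3b) ⊕ 65 = f1 ⊕ 65 = 94
byte 5: (fe ⊕ 37) ⊕ 6c = c9 ⊕ 6c = a5
byte 6: (10 ⊕ 3f) ⊕ 20 = 2f ⊕ 20 = 0f
byte 7: (05 ⊕ e2) ⊕ 61 = e7 ⊕ 61 = 86
byte 8: (99 ⊕ 30) ⊕ 62 = a9 ⊕ 62 = cb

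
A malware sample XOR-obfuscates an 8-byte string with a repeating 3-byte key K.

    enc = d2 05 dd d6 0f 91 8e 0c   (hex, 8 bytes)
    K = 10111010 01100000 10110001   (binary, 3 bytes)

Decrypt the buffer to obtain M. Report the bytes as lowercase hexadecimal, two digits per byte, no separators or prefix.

The 3-byte key repeats, so the effective keystream is ba 60 b1 ba 60 b1 ba 60.
byte 0: d2 ^ ba = 68
byte 1: 05 ^ 60 = 65
byte 2: dd ^ b1 = 6c
byte 3: d6 ^ ba = 6c
byte 4: 0f ^ 60 = 6f
byte 5: 91 ^ b1 = 20
byte 6: 8e ^ ba = 34
byte 7: 0c ^ 60 = 6c

68656c6c6f20346c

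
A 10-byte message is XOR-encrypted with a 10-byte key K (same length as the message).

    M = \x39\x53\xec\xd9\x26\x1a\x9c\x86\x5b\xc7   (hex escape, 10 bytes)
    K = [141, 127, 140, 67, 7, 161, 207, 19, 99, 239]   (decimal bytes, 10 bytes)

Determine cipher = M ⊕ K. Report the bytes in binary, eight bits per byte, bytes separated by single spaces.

XOR is its own inverse, so applying the key byte-wise gives the result directly.
39 xor 8d = b4
53 xor 7f = 2c
ec xor 8c = 60
d9 xor 43 = 9a
26 xor 07 = 21
1a xor a1 = bb
9c xor cf = 53
86 xor 13 = 95
5b xor 63 = 38
c7 xor ef = 28

10110100 00101100 01100000 10011010 00100001 10111011 01010011 10010101 00111000 00101000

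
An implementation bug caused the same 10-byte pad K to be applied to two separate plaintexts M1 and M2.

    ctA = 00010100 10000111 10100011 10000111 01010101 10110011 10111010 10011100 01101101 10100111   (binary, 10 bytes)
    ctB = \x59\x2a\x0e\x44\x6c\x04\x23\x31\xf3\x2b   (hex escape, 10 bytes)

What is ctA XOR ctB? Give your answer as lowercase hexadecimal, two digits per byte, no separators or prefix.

4dadadc339b799ad9e8c

ctA ⊕ ctB = (M1 ⊕ K) ⊕ (M2 ⊕ K) = M1 ⊕ M2 — the shared key cancels under XOR.
 20 XOR  89 =  77
135 XOR  42 = 173
163 XOR  14 = 173
135 XOR  68 = 195
 85 XOR 108 =  57
179 XOR   4 = 183
186 XOR  35 = 153
156 XOR  49 = 173
109 XOR 243 = 158
167 XOR  43 = 140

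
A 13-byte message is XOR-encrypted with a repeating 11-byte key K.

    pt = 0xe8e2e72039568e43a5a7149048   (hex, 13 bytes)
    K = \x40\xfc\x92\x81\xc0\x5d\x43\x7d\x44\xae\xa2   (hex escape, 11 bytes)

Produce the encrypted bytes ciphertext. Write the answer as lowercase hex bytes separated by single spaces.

The 11-byte key repeats, so the effective keystream is 40 fc 92 81 c0 5d 43 7d 44 ae a2 40 fc.
byte 0: e8 ^ 40 = a8
byte 1: e2 ^ fc = 1e
byte 2: e7 ^ 92 = 75
byte 3: 20 ^ 81 = a1
byte 4: 39 ^ c0 = f9
byte 5: 56 ^ 5d = 0b
byte 6: 8e ^ 43 = cd
byte 7: 43 ^ 7d = 3e
byte 8: a5 ^ 44 = e1
byte 9: a7 ^ ae = 09
byte 10: 14 ^ a2 = b6
byte 11: 90 ^ 40 = d0
byte 12: 48 ^ fc = b4

a8 1e 75 a1 f9 0b cd 3e e1 09 b6 d0 b4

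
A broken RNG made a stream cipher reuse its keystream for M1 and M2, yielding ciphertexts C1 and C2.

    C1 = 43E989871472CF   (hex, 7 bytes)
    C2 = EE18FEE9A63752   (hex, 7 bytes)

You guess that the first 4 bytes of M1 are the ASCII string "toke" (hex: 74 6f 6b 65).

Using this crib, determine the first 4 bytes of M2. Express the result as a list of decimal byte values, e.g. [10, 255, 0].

[217, 158, 28, 11]

First, C1 ⊕ C2 = (M1 ⊕ K) ⊕ (M2 ⊕ K) = M1 ⊕ M2, so the key drops out. Then M2 = (M1 ⊕ M2) ⊕ M1 over the first 4 bytes.
byte 0: (43 XOR ee) XOR 74 = ad XOR 74 = d9
byte 1: (e9 XOR 18) XOR 6f = f1 XOR 6f = 9e
byte 2: (89 XOR fe) XOR 6b = 77 XOR 6b = 1c
byte 3: (87 XOR e9) XOR 65 = 6e XOR 65 = 0b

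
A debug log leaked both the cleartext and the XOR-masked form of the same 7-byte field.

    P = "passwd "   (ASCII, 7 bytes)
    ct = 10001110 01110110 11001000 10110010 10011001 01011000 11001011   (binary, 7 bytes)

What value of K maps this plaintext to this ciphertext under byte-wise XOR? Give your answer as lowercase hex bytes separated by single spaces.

Since ct = P ⊕ K, XORing both sides with P gives K = P ⊕ ct.
70 ⊕ 8e = fe
61 ⊕ 76 = 17
73 ⊕ c8 = bb
73 ⊕ b2 = c1
77 ⊕ 99 = ee
64 ⊕ 58 = 3c
20 ⊕ cb = eb

fe 17 bb c1 ee 3c eb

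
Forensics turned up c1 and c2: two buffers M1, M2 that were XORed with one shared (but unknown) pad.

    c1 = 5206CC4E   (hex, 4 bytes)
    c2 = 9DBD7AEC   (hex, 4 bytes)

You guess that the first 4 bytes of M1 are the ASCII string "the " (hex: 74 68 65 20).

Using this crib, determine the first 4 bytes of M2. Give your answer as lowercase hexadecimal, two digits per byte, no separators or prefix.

First, c1 ⊕ c2 = (M1 ⊕ K) ⊕ (M2 ⊕ K) = M1 ⊕ M2, so the key drops out. Then M2 = (M1 ⊕ M2) ⊕ M1 over the first 4 bytes.
byte 0: (52 XOR 9d) XOR 74 = cf XOR 74 = bb
byte 1: (06 XOR bd) XOR 68 = bb XOR 68 = d3
byte 2: (cc XOR 7a) XOR 65 = b6 XOR 65 = d3
byte 3: (4e XOR ec) XOR 20 = a2 XOR 20 = 82

bbd3d382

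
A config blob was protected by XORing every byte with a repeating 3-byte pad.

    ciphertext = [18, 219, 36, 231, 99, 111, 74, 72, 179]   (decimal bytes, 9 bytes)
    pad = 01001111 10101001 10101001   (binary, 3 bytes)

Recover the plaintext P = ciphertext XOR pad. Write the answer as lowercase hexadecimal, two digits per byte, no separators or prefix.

5d728da8cac605e11a

The 3-byte key repeats, so the effective keystream is 4f a9 a9 4f a9 a9 4f a9 a9.
byte 0: 12 ⊕ 4f = 5d
byte 1: db ⊕ a9 = 72
byte 2: 24 ⊕ a9 = 8d
byte 3: e7 ⊕ 4f = a8
byte 4: 63 ⊕ a9 = ca
byte 5: 6f ⊕ a9 = c6
byte 6: 4a ⊕ 4f = 05
byte 7: 48 ⊕ a9 = e1
byte 8: b3 ⊕ a9 = 1a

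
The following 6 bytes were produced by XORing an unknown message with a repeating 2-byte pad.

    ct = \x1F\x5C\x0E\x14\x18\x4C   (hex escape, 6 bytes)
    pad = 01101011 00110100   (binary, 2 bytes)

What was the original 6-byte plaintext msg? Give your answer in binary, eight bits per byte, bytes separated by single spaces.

The 2-byte key repeats, so the effective keystream is 6b 34 6b 34 6b 34.
byte 0:  31 xor 107 = 116
byte 1:  92 xor  52 = 104
byte 2:  14 xor 107 = 101
byte 3:  20 xor  52 =  32
byte 4:  24 xor 107 = 115
byte 5:  76 xor  52 = 120

01110100 01101000 01100101 00100000 01110011 01111000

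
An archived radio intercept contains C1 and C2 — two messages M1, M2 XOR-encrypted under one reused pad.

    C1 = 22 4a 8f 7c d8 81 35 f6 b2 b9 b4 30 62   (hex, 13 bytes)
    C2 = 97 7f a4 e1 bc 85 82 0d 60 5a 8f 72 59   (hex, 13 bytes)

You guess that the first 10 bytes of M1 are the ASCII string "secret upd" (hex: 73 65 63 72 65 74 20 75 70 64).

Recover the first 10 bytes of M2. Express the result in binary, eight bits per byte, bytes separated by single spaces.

First, C1 ⊕ C2 = (M1 ⊕ K) ⊕ (M2 ⊕ K) = M1 ⊕ M2, so the key drops out. Then M2 = (M1 ⊕ M2) ⊕ M1 over the first 10 bytes.
byte 0: (22 xor 97) xor 73 = b5 xor 73 = c6
byte 1: (4a xor 7f) xor 65 = 35 xor 65 = 50
byte 2: (8f xor a4) xor 63 = 2b xor 63 = 48
byte 3: (7c xor e1) xor 72 = 9d xor 72 = ef
byte 4: (d8 xor bc) xor 65 = 64 xor 65 = 01
byte 5: (81 xor 85) xor 74 = 04 xor 74 = 70
byte 6: (35 xor 82) xor 20 = b7 xor 20 = 97
byte 7: (f6 xor 0d) xor 75 = fb xor 75 = 8e
byte 8: (b2 xor 60) xor 70 = d2 xor 70 = a2
byte 9: (b9 xor 5a) xor 64 = e3 xor 64 = 87

11000110 01010000 01001000 11101111 00000001 01110000 10010111 10001110 10100010 10000111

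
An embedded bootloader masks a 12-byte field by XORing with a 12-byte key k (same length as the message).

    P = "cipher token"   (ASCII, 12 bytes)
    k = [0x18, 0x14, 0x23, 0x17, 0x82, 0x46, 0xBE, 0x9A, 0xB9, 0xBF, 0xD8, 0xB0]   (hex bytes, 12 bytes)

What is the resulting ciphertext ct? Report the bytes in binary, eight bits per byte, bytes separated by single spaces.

XOR is its own inverse, so applying the key byte-wise gives the result directly.
byte 0: 63 ^ 18 = 7b
byte 1: 69 ^ 14 = 7d
byte 2: 70 ^ 23 = 53
byte 3: 68 ^ 17 = 7f
byte 4: 65 ^ 82 = e7
byte 5: 72 ^ 46 = 34
byte 6: 20 ^ be = 9e
byte 7: 74 ^ 9a = ee
byte 8: 6f ^ b9 = d6
byte 9: 6b ^ bf = d4
byte 10: 65 ^ d8 = bd
byte 11: 6e ^ b0 = de

01111011 01111101 01010011 01111111 11100111 00110100 10011110 11101110 11010110 11010100 10111101 11011110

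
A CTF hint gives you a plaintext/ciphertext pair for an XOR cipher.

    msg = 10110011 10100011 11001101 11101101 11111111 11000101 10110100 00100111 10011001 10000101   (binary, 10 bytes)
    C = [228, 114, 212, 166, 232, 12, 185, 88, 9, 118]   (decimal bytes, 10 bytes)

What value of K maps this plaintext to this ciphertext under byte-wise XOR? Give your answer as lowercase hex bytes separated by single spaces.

Since C = msg ⊕ K, XORing both sides with msg gives K = msg ⊕ C.
10110011 XOR 11100100 = 01010111
10100011 XOR 01110010 = 11010001
11001101 XOR 11010100 = 00011001
11101101 XOR 10100110 = 01001011
11111111 XOR 11101000 = 00010111
11000101 XOR 00001100 = 11001001
10110100 XOR 10111001 = 00001101
00100111 XOR 01011000 = 01111111
10011001 XOR 00001001 = 10010000
10000101 XOR 01110110 = 11110011

57 d1 19 4b 17 c9 0d 7f 90 f3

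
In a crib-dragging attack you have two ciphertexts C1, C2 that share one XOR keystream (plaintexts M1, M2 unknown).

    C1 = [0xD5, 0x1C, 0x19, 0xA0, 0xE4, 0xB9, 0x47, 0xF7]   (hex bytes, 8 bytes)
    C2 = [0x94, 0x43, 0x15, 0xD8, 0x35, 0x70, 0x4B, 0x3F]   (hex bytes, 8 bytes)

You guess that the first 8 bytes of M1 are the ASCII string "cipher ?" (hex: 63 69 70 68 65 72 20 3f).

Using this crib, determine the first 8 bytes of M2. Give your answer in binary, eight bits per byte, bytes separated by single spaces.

00100010 00110110 01111100 00010000 10110100 10111011 00101100 11110111

First, C1 ⊕ C2 = (M1 ⊕ K) ⊕ (M2 ⊕ K) = M1 ⊕ M2, so the key drops out. Then M2 = (M1 ⊕ M2) ⊕ M1 over the first 8 bytes.
byte 0: (d5 xor 94) xor 63 = 41 xor 63 = 22
byte 1: (1c xor 43) xor 69 = 5f xor 69 = 36
byte 2: (19 xor 15) xor 70 = 0c xor 70 = 7c
byte 3: (a0 xor d8) xor 68 = 78 xor 68 = 10
byte 4: (e4 xor 35) xor 65 = d1 xor 65 = b4
byte 5: (b9 xor 70) xor 72 = c9 xor 72 = bb
byte 6: (47 xor 4b) xor 20 = 0c xor 20 = 2c
byte 7: (f7 xor 3f) xor 3f = c8 xor 3f = f7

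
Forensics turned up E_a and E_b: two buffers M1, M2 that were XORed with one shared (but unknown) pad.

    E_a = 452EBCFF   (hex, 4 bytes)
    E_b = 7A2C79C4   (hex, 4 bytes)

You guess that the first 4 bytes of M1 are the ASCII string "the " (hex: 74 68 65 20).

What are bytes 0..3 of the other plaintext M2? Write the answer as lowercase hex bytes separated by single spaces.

4b 6a a0 1b

First, E_a ⊕ E_b = (M1 ⊕ K) ⊕ (M2 ⊕ K) = M1 ⊕ M2, so the key drops out. Then M2 = (M1 ⊕ M2) ⊕ M1 over the first 4 bytes.
byte 0: (45 ^ 7a) ^ 74 = 3f ^ 74 = 4b
byte 1: (2e ^ 2c) ^ 68 = 02 ^ 68 = 6a
byte 2: (bc ^ 79) ^ 65 = c5 ^ 65 = a0
byte 3: (ff ^ c4) ^ 20 = 3b ^ 20 = 1b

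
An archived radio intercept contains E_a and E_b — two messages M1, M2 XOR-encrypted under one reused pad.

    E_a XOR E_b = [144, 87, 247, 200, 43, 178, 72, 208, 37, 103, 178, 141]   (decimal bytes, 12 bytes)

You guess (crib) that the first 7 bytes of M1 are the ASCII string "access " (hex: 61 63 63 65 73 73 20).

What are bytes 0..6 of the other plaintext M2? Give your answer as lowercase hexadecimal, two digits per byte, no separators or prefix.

Since E_a ⊕ E_b = M1 ⊕ M2, XORing with the guessed M1 bytes yields the corresponding M2 bytes: M2 = (E_a ⊕ E_b) ⊕ M1.
90 ⊕ 61 = f1
57 ⊕ 63 = 34
f7 ⊕ 63 = 94
c8 ⊕ 65 = ad
2b ⊕ 73 = 58
b2 ⊕ 73 = c1
48 ⊕ 20 = 68

f13494ad58c168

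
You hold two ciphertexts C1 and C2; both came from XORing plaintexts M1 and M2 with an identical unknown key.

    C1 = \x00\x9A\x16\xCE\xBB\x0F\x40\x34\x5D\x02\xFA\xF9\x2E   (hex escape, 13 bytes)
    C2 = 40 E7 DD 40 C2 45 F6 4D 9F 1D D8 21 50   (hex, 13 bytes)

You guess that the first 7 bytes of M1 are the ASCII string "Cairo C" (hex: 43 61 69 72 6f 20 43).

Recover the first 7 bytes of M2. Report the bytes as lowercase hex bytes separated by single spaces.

03 1c a2 fc 16 6a f5

First, C1 ⊕ C2 = (M1 ⊕ K) ⊕ (M2 ⊕ K) = M1 ⊕ M2, so the key drops out. Then M2 = (M1 ⊕ M2) ⊕ M1 over the first 7 bytes.
byte 0: (00 ⊕ 40) ⊕ 43 = 40 ⊕ 43 = 03
byte 1: (9a ⊕ e7) ⊕ 61 = 7d ⊕ 61 = 1c
byte 2: (16 ⊕ dd) ⊕ 69 = cb ⊕ 69 = a2
byte 3: (ce ⊕ 40) ⊕ 72 = 8e ⊕ 72 = fc
byte 4: (bb ⊕ c2) ⊕ 6f = 79 ⊕ 6f = 16
byte 5: (0f ⊕ 45) ⊕ 20 = 4a ⊕ 20 = 6a
byte 6: (40 ⊕ f6) ⊕ 43 = b6 ⊕ 43 = f5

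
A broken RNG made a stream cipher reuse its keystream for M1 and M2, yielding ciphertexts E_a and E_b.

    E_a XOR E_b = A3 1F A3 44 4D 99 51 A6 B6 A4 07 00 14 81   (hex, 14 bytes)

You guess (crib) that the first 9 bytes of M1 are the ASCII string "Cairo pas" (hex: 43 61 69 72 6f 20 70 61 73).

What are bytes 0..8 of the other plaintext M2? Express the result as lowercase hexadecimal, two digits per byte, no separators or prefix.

Since E_a ⊕ E_b = M1 ⊕ M2, XORing with the guessed M1 bytes yields the corresponding M2 bytes: M2 = (E_a ⊕ E_b) ⊕ M1.
163 ^  67 = 224
 31 ^  97 = 126
163 ^ 105 = 202
 68 ^ 114 =  54
 77 ^ 111 =  34
153 ^  32 = 185
 81 ^ 112 =  33
166 ^  97 = 199
182 ^ 115 = 197

e07eca3622b921c7c5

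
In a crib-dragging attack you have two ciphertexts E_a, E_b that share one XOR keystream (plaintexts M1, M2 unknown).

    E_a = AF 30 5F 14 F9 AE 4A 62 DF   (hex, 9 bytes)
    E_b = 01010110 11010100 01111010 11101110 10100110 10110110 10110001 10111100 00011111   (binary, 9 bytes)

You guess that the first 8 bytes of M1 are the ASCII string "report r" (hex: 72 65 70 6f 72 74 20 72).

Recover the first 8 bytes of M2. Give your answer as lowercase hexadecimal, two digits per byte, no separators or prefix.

First, E_a ⊕ E_b = (M1 ⊕ K) ⊕ (M2 ⊕ K) = M1 ⊕ M2, so the key drops out. Then M2 = (M1 ⊕ M2) ⊕ M1 over the first 8 bytes.
byte 0: (af XOR 56) XOR 72 = f9 XOR 72 = 8b
byte 1: (30 XOR d4) XOR 65 = e4 XOR 65 = 81
byte 2: (5f XOR 7a) XOR 70 = 25 XOR 70 = 55
byte 3: (14 XOR ee) XOR 6f = fa XOR 6f = 95
byte 4: (f9 XOR a6) XOR 72 = 5f XOR 72 = 2d
byte 5: (ae XOR b6) XOR 74 = 18 XOR 74 = 6c
byte 6: (4a XOR b1) XOR 20 = fb XOR 20 = db
byte 7: (62 XOR bc) XOR 72 = de XOR 72 = ac

8b8155952d6cdbac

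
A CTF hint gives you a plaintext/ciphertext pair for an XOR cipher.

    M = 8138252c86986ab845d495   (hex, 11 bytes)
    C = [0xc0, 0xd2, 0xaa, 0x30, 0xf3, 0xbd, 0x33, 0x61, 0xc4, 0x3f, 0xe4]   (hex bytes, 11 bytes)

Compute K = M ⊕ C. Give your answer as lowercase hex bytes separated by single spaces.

41 ea 8f 1c 75 25 59 d9 81 eb 71

Since C = M ⊕ K, XORing both sides with M gives K = M ⊕ C.
byte 0: 81 ⊕ c0 = 41
byte 1: 38 ⊕ d2 = ea
byte 2: 25 ⊕ aa = 8f
byte 3: 2c ⊕ 30 = 1c
byte 4: 86 ⊕ f3 = 75
byte 5: 98 ⊕ bd = 25
byte 6: 6a ⊕ 33 = 59
byte 7: b8 ⊕ 61 = d9
byte 8: 45 ⊕ c4 = 81
byte 9: d4 ⊕ 3f = eb
byte 10: 95 ⊕ e4 = 71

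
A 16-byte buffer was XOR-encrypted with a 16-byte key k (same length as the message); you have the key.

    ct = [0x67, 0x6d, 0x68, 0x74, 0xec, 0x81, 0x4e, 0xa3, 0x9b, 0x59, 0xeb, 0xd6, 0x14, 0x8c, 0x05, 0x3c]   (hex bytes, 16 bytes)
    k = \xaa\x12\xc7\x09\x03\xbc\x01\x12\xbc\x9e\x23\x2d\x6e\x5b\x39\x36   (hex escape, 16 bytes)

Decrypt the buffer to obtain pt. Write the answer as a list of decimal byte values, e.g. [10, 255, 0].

[205, 127, 175, 125, 239, 61, 79, 177, 39, 199, 200, 251, 122, 215, 60, 10]

XOR is its own inverse, so applying the key byte-wise gives the result directly.
67 ^ aa = cd
6d ^ 12 = 7f
68 ^ c7 = af
74 ^ 09 = 7d
ec ^ 03 = ef
81 ^ bc = 3d
4e ^ 01 = 4f
a3 ^ 12 = b1
9b ^ bc = 27
59 ^ 9e = c7
eb ^ 23 = c8
d6 ^ 2d = fb
14 ^ 6e = 7a
8c ^ 5b = d7
05 ^ 39 = 3c
3c ^ 36 = 0a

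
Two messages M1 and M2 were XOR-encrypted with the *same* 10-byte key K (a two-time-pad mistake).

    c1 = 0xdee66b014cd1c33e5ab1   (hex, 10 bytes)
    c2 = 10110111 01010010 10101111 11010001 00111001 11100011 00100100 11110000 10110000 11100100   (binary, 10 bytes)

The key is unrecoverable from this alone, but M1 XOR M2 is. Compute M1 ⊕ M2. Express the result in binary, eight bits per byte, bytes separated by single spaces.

c1 ⊕ c2 = (M1 ⊕ K) ⊕ (M2 ⊕ K) = M1 ⊕ M2 — the shared key cancels under XOR.
de ⊕ b7 = 69
e6 ⊕ 52 = b4
6b ⊕ af = c4
01 ⊕ d1 = d0
4c ⊕ 39 = 75
d1 ⊕ e3 = 32
c3 ⊕ 24 = e7
3e ⊕ f0 = ce
5a ⊕ b0 = ea
b1 ⊕ e4 = 55

01101001 10110100 11000100 11010000 01110101 00110010 11100111 11001110 11101010 01010101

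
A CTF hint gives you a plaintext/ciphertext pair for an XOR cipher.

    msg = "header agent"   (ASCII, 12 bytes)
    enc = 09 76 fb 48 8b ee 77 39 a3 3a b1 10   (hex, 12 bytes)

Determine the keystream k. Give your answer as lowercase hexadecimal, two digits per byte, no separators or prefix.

Since enc = msg ⊕ k, XORing both sides with msg gives k = msg ⊕ enc.
104 xor   9 =  97
101 xor 118 =  19
 97 xor 251 = 154
100 xor  72 =  44
101 xor 139 = 238
114 xor 238 = 156
 32 xor 119 =  87
 97 xor  57 =  88
103 xor 163 = 196
101 xor  58 =  95
110 xor 177 = 223
116 xor  16 = 100

61139a2cee9c5758c45fdf64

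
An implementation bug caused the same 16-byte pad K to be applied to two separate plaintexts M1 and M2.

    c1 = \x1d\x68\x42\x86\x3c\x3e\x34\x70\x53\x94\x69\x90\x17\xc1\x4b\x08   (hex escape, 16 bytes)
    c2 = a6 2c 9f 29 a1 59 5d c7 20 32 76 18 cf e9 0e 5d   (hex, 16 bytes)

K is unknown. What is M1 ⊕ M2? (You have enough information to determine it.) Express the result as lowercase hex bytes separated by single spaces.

bb 44 dd af 9d 67 69 b7 73 a6 1f 88 d8 28 45 55

c1 ⊕ c2 = (M1 ⊕ K) ⊕ (M2 ⊕ K) = M1 ⊕ M2 — the shared key cancels under XOR.
byte 0: 1d ^ a6 = bb
byte 1: 68 ^ 2c = 44
byte 2: 42 ^ 9f = dd
byte 3: 86 ^ 29 = af
byte 4: 3c ^ a1 = 9d
byte 5: 3e ^ 59 = 67
byte 6: 34 ^ 5d = 69
byte 7: 70 ^ c7 = b7
byte 8: 53 ^ 20 = 73
byte 9: 94 ^ 32 = a6
byte 10: 69 ^ 76 = 1f
byte 11: 90 ^ 18 = 88
byte 12: 17 ^ cf = d8
byte 13: c1 ^ e9 = 28
byte 14: 4b ^ 0e = 45
byte 15: 08 ^ 5d = 55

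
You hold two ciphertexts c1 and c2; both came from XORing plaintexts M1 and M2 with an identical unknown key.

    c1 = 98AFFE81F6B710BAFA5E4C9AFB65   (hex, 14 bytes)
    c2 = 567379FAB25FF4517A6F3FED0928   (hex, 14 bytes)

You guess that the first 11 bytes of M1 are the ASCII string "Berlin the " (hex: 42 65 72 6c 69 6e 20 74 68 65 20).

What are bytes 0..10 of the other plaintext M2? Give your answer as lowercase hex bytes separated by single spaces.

First, c1 ⊕ c2 = (M1 ⊕ K) ⊕ (M2 ⊕ K) = M1 ⊕ M2, so the key drops out. Then M2 = (M1 ⊕ M2) ⊕ M1 over the first 11 bytes.
byte 0: (98 ⊕ 56) ⊕ 42 = ce ⊕ 42 = 8c
byte 1: (af ⊕ 73) ⊕ 65 = dc ⊕ 65 = b9
byte 2: (fe ⊕ 79) ⊕ 72 = 87 ⊕ 72 = f5
byte 3: (81 ⊕ fa) ⊕ 6c = 7b ⊕ 6c = 17
byte 4: (f6 ⊕ b2) ⊕ 69 = 44 ⊕ 69 = 2d
byte 5: (b7 ⊕ 5f) ⊕ 6e = e8 ⊕ 6e = 86
byte 6: (10 ⊕ f4) ⊕ 20 = e4 ⊕ 20 = c4
byte 7: (ba ⊕ 51) ⊕ 74 = eb ⊕ 74 = 9f
byte 8: (fa ⊕ 7a) ⊕ 68 = 80 ⊕ 68 = e8
byte 9: (5e ⊕ 6f) ⊕ 65 = 31 ⊕ 65 = 54
byte 10: (4c ⊕ 3f) ⊕ 20 = 73 ⊕ 20 = 53

8c b9 f5 17 2d 86 c4 9f e8 54 53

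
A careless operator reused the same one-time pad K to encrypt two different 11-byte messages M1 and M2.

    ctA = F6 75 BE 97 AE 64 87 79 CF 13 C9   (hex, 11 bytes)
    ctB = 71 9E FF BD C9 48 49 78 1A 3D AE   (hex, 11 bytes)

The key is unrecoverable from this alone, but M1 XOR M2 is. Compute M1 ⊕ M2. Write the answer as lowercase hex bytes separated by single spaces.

87 eb 41 2a 67 2c ce 01 d5 2e 67

ctA ⊕ ctB = (M1 ⊕ K) ⊕ (M2 ⊕ K) = M1 ⊕ M2 — the shared key cancels under XOR.
byte 0: f6 XOR 71 = 87
byte 1: 75 XOR 9e = eb
byte 2: be XOR ff = 41
byte 3: 97 XOR bd = 2a
byte 4: ae XOR c9 = 67
byte 5: 64 XOR 48 = 2c
byte 6: 87 XOR 49 = ce
byte 7: 79 XOR 78 = 01
byte 8: cf XOR 1a = d5
byte 9: 13 XOR 3d = 2e
byte 10: c9 XOR ae = 67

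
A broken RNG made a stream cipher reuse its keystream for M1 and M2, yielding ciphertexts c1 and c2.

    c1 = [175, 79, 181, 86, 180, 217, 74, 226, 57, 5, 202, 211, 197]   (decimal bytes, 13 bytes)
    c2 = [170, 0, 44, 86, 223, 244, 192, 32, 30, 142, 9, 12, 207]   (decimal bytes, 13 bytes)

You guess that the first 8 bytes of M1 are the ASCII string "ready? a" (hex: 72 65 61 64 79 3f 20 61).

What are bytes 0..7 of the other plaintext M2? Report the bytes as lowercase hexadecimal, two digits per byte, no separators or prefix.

772af8641212aaa3

First, c1 ⊕ c2 = (M1 ⊕ K) ⊕ (M2 ⊕ K) = M1 ⊕ M2, so the key drops out. Then M2 = (M1 ⊕ M2) ⊕ M1 over the first 8 bytes.
byte 0: (af XOR aa) XOR 72 = 05 XOR 72 = 77
byte 1: (4f XOR 00) XOR 65 = 4f XOR 65 = 2a
byte 2: (b5 XOR 2c) XOR 61 = 99 XOR 61 = f8
byte 3: (56 XOR 56) XOR 64 = 00 XOR 64 = 64
byte 4: (b4 XOR df) XOR 79 = 6b XOR 79 = 12
byte 5: (d9 XOR f4) XOR 3f = 2d XOR 3f = 12
byte 6: (4a XOR c0) XOR 20 = 8a XOR 20 = aa
byte 7: (e2 XOR 20) XOR 61 = c2 XOR 61 = a3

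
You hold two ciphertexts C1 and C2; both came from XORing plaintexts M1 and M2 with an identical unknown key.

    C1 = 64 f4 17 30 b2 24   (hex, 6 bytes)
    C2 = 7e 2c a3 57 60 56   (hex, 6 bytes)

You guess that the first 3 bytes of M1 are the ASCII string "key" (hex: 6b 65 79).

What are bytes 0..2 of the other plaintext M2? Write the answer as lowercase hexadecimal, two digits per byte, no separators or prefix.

First, C1 ⊕ C2 = (M1 ⊕ K) ⊕ (M2 ⊕ K) = M1 ⊕ M2, so the key drops out. Then M2 = (M1 ⊕ M2) ⊕ M1 over the first 3 bytes.
byte 0: (64 ⊕ 7e) ⊕ 6b = 1a ⊕ 6b = 71
byte 1: (f4 ⊕ 2c) ⊕ 65 = d8 ⊕ 65 = bd
byte 2: (17 ⊕ a3) ⊕ 79 = b4 ⊕ 79 = cd

71bdcd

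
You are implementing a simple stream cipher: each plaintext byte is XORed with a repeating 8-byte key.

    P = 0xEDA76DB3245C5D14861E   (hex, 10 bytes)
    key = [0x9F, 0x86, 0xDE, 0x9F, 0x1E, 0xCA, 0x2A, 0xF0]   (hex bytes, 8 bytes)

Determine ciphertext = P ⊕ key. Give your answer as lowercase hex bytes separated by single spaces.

The 8-byte key repeats, so the effective keystream is 9f 86 de 9f 1e ca 2a f0 9f 86.
byte 0: ed XOR 9f = 72
byte 1: a7 XOR 86 = 21
byte 2: 6d XOR de = b3
byte 3: b3 XOR 9f = 2c
byte 4: 24 XOR 1e = 3a
byte 5: 5c XOR ca = 96
byte 6: 5d XOR 2a = 77
byte 7: 14 XOR f0 = e4
byte 8: 86 XOR 9f = 19
byte 9: 1e XOR 86 = 98

72 21 b3 2c 3a 96 77 e4 19 98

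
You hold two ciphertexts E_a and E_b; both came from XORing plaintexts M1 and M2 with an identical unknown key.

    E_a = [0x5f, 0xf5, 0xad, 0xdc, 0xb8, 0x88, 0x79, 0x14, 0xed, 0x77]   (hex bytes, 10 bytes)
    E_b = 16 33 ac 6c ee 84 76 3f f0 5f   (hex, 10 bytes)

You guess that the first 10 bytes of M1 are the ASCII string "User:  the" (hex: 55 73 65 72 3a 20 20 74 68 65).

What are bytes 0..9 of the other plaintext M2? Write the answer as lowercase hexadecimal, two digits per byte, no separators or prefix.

1cb564c26c2c2f5f754d

First, E_a ⊕ E_b = (M1 ⊕ K) ⊕ (M2 ⊕ K) = M1 ⊕ M2, so the key drops out. Then M2 = (M1 ⊕ M2) ⊕ M1 over the first 10 bytes.
byte 0: (5f xor 16) xor 55 = 49 xor 55 = 1c
byte 1: (f5 xor 33) xor 73 = c6 xor 73 = b5
byte 2: (ad xor ac) xor 65 = 01 xor 65 = 64
byte 3: (dc xor 6c) xor 72 = b0 xor 72 = c2
byte 4: (b8 xor ee) xor 3a = 56 xor 3a = 6c
byte 5: (88 xor 84) xor 20 = 0c xor 20 = 2c
byte 6: (79 xor 76) xor 20 = 0f xor 20 = 2f
byte 7: (14 xor 3f) xor 74 = 2b xor 74 = 5f
byte 8: (ed xor f0) xor 68 = 1d xor 68 = 75
byte 9: (77 xor 5f) xor 65 = 28 xor 65 = 4d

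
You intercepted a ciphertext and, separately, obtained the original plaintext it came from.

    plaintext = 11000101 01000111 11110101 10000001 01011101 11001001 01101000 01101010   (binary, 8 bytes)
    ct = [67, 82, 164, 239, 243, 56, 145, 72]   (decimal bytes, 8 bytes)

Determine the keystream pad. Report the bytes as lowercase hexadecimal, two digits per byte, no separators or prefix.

8615516eaef1f922

Since ct = plaintext ⊕ pad, XORing both sides with plaintext gives pad = plaintext ⊕ ct.
byte 0: c5 ^ 43 = 86
byte 1: 47 ^ 52 = 15
byte 2: f5 ^ a4 = 51
byte 3: 81 ^ ef = 6e
byte 4: 5d ^ f3 = ae
byte 5: c9 ^ 38 = f1
byte 6: 68 ^ 91 = f9
byte 7: 6a ^ 48 = 22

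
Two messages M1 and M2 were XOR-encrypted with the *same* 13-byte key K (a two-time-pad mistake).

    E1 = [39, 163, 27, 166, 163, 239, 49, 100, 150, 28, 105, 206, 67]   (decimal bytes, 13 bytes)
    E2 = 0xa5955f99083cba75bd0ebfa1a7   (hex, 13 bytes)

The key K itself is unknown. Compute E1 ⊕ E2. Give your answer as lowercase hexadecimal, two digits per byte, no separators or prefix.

8236443fabd38b112b12d66fe4

E1 ⊕ E2 = (M1 ⊕ K) ⊕ (M2 ⊕ K) = M1 ⊕ M2 — the shared key cancels under XOR.
 39 XOR 165 = 130
163 XOR 149 =  54
 27 XOR  95 =  68
166 XOR 153 =  63
163 XOR   8 = 171
239 XOR  60 = 211
 49 XOR 186 = 139
100 XOR 117 =  17
150 XOR 189 =  43
 28 XOR  14 =  18
105 XOR 191 = 214
206 XOR 161 = 111
 67 XOR 167 = 228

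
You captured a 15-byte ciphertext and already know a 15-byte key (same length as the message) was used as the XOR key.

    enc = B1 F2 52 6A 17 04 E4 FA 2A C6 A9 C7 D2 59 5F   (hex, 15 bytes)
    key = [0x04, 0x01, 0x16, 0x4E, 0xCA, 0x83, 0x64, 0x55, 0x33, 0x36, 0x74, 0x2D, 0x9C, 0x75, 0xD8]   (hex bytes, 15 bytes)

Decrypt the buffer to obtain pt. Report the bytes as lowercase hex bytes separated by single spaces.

b5 f3 44 24 dd 87 80 af 19 f0 dd ea 4e 2c 87

XOR is its own inverse, so applying the key byte-wise gives the result directly.
177 ⊕   4 = 181
242 ⊕   1 = 243
 82 ⊕  22 =  68
106 ⊕  78 =  36
 23 ⊕ 202 = 221
  4 ⊕ 131 = 135
228 ⊕ 100 = 128
250 ⊕  85 = 175
 42 ⊕  51 =  25
198 ⊕  54 = 240
169 ⊕ 116 = 221
199 ⊕  45 = 234
210 ⊕ 156 =  78
 89 ⊕ 117 =  44
 95 ⊕ 216 = 135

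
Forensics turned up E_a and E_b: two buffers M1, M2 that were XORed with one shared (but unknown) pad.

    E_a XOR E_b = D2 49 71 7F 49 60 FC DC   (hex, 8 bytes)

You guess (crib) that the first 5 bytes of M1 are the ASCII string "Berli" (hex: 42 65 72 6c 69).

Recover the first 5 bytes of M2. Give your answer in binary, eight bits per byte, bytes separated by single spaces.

10010000 00101100 00000011 00010011 00100000

Since E_a ⊕ E_b = M1 ⊕ M2, XORing with the guessed M1 bytes yields the corresponding M2 bytes: M2 = (E_a ⊕ E_b) ⊕ M1.
11010010 ^ 01000010 = 10010000
01001001 ^ 01100101 = 00101100
01110001 ^ 01110010 = 00000011
01111111 ^ 01101100 = 00010011
01001001 ^ 01101001 = 00100000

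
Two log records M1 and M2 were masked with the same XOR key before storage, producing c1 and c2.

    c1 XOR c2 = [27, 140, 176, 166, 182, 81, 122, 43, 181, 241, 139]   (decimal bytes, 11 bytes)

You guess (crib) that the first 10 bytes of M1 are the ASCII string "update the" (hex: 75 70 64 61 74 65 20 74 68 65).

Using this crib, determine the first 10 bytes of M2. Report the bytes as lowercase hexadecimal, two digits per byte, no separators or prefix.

Since c1 ⊕ c2 = M1 ⊕ M2, XORing with the guessed M1 bytes yields the corresponding M2 bytes: M2 = (c1 ⊕ c2) ⊕ M1.
1b ⊕ 75 = 6e
8c ⊕ 70 = fc
b0 ⊕ 64 = d4
a6 ⊕ 61 = c7
b6 ⊕ 74 = c2
51 ⊕ 65 = 34
7a ⊕ 20 = 5a
2b ⊕ 74 = 5f
b5 ⊕ 68 = dd
f1 ⊕ 65 = 94

6efcd4c7c2345a5fdd94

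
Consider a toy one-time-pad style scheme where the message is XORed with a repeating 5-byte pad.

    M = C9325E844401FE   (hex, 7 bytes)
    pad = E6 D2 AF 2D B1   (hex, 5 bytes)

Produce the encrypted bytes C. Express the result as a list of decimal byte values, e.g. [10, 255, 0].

The 5-byte key repeats, so the effective keystream is e6 d2 af 2d b1 e6 d2.
byte 0: c9 ⊕ e6 = 2f
byte 1: 32 ⊕ d2 = e0
byte 2: 5e ⊕ af = f1
byte 3: 84 ⊕ 2d = a9
byte 4: 44 ⊕ b1 = f5
byte 5: 01 ⊕ e6 = e7
byte 6: fe ⊕ d2 = 2c

[47, 224, 241, 169, 245, 231, 44]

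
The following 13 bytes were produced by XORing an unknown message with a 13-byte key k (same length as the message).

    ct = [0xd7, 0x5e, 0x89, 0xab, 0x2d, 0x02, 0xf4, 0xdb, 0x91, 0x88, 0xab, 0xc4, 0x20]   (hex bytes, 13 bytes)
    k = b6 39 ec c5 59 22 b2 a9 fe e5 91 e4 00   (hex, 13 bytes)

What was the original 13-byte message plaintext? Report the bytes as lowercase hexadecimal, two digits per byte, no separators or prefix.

6167656e742046726f6d3a2020

d7 XOR b6 = 61
5e XOR 39 = 67
89 XOR ec = 65
ab XOR c5 = 6e
2d XOR 59 = 74
02 XOR 22 = 20
f4 XOR b2 = 46
db XOR a9 = 72
91 XOR fe = 6f
88 XOR e5 = 6d
ab XOR 91 = 3a
c4 XOR e4 = 20
20 XOR 00 = 20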